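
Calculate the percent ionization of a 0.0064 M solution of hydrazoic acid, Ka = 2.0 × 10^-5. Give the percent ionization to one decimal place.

5.4%

HN3 ⇌ N3- + H+; let x = [H+] at equilibrium.
Solve x² + 2e-05x − 1.28e-07 = 0 → x = 3.48 × 10^-4 M
% ionization = x/C₀ × 100% = 3.48 × 10^-4/0.0064 × 100% = 5.4%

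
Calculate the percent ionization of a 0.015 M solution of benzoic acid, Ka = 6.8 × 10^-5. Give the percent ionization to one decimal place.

6.5%

C6H5COOH ⇌ C6H5COO- + H+; let x = [H+] at equilibrium.
Ka = x²/(C₀ − x); solving the quadratic gives x = 9.77 × 10^-4 M.
Fraction ionized = 9.77 × 10^-4 / 0.015 = 0.0651 → 6.5%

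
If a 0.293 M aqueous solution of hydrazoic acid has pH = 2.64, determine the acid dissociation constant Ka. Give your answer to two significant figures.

Ka = 1.8 × 10^-5

[H+] = 10^(-2.64) = 2.29 × 10^-3 M
At equilibrium [HA] = 0.293 − 2.29 × 10^-3 = 2.91 × 10^-1 M
Ka = [H+][A-]/[HA] = (2.29 × 10^-3)² / 2.91 × 10^-1 = 1.8 × 10^-5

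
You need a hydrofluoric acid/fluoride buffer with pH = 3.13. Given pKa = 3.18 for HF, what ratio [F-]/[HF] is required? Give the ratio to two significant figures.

ratio = 0.89

pH = pKa + log(r) ⇒ log(r) = 3.13 − 3.18 = -0.05
r = [F-]/[HF] = 10^(-0.05) = 0.891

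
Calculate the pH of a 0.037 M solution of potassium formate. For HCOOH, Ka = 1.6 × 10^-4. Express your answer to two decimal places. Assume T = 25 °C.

pH = 8.18

HCOO- is the conjugate base of the weak acid HCOOH.
Kb = Kw/Ka = 1.0×10^-14 / 1.6 × 10^-4 = 6.25 × 10^-11
From the ICE table, Kb = x²/(0.037 − x) = 6.25 × 10^-11.
Assume x ≪ 0.037: x ≈ √(6.25 × 10^-11 × 0.037) = 1.52 × 10^-6 M
(x/C₀ = 0.0041% < 5%, so the approximation holds.)
pOH = −log(1.52 × 10^-6) = 5.82; pH = 14.00 − 5.82 = 8.18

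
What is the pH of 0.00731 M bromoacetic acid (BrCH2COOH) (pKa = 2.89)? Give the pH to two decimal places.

BrCH2COOH ⇌ BrCH2COO- + H+
Ka = 10^(−2.89) = 1.29 × 10^-3
Let x = [H+] at equilibrium. Ka = x²/(0.00731 − x).
The 5% rule fails; solving x² + Ka·x − Ka·C₀ = 0 exactly:
x = (−Ka + √(Ka² + 4·Ka·C₀))/2 = 2.49 × 10^-3 M
pH = −log[H+] = −log(2.49 × 10^-3) = 2.60

pH = 2.60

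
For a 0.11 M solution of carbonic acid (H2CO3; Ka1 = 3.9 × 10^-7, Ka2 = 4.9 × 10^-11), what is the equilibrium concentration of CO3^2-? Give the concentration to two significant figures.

4.9 × 10^-11 M

First ionization gives [H+] ≈ [HCO3-] = 2.07 × 10^-4 M.
Second step: Ka2 = [H+][CO3^2-]/[HCO3-] ≈ [CO3^2-] (since [H+] ≈ [HCO3-]).
So [CO3^2-] ≈ Ka2.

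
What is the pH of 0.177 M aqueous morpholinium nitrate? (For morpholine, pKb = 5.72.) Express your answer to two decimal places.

pH = 4.52

C4H8ONH2+ is the conjugate acid of the weak base C4H8ONH.
Kb = 10^(−5.72) = 1.91 × 10^-6
Ka = Kw/Kb = 1.0×10^-14 / 1.91 × 10^-6 = 5.24 × 10^-9
Let x = [H+] at equilibrium. Ka = x²/(0.177 − x).
Since Ka ≪ C₀, x ≈ √(Ka·C₀) = 3.05 × 10^-5 M.
(x/C₀ = 0.017% < 5%, so the approximation holds.)
pH = −log(3.05 × 10^-5) = 4.52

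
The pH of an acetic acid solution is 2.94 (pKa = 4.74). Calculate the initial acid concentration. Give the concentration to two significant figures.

C₀ = 7.4 × 10^-2 M

[H+] = 10^(-2.94) = 1.15 × 10^-3 M = x
Ka = 10^(−4.74) = 1.82 × 10^-5
Ka = x²/(C₀ − x) ⇒ C₀ = x + x²/Ka
C₀ = 1.15 × 10^-3 + (1.15 × 10^-3)²/(1.82 × 10^-5) = 7.38 × 10^-2 M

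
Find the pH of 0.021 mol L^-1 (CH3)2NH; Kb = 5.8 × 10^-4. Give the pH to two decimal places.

(CH3)2NH + H2O ⇌ (CH3)2NH2+ + OH-
From the ICE table, Kb = x²/(0.021 − x) = 5.8 × 10^-4.
The 5% rule fails; solving x² + Kb·x − Kb·C₀ = 0 exactly:
x = [−0.00058 + √(0.00058² + 4.87e-05)]/2 = 3.21 × 10^-3 M
pOH = −log(3.21 × 10^-3) = 2.49; pH = 14.00 − 2.49 = 11.51

pH = 11.51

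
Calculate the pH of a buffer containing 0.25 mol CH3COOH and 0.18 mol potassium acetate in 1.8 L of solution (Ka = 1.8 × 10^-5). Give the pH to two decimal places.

pH = 4.60

pKa = −log(1.8 × 10^-5) = 4.745
Henderson–Hasselbalch: pH = pKa + log([CH3COO-]/[CH3COOH]) = 4.745 + log(0.18/0.25)
pH = 4.745 + (-0.143) = 4.60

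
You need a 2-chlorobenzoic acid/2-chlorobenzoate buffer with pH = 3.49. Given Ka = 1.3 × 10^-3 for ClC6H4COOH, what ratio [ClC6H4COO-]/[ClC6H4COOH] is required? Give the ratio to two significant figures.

ratio = 4.0

pKa = -log(1.3 × 10^-3) = 2.886
pH = pKa + log(r) ⇒ log(r) = 3.49 − 2.886 = +0.604
r = [ClC6H4COO-]/[ClC6H4COOH] = 10^(+0.604) = 4.02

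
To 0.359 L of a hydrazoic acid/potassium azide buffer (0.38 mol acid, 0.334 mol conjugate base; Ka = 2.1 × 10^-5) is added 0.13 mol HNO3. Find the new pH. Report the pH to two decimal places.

Added H+ converts N3- to HN3: HN3 → 0.51 mol, N3- → 0.204 mol.
pKa = −log(2.1 × 10^-5) = 4.678
Henderson–Hasselbalch with mole ratio 0.204/0.51: pH = 4.678 + (-0.398)

pH = 4.28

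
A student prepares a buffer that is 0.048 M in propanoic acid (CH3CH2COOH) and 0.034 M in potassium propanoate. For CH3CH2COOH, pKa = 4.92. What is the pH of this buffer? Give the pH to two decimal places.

pH = 4.77

Using pH = pKa + log([base]/[acid]) with [base]/[acid] = 0.034/0.048:
pH = 4.92 + (-0.150) = 4.77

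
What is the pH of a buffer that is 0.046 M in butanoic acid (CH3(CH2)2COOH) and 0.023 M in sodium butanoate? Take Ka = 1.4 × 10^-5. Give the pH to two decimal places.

pH = 4.55

pKa = −log(1.4 × 10^-5) = 4.854
pH = pKa + log([A⁻]/[HA]) = 4.854 + log(0.023/0.046)
pH = 4.854 + (-0.301) = 4.55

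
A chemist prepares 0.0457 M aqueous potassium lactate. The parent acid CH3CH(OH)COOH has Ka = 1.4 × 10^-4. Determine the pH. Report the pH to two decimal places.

CH3CH(OH)COO- is the conjugate base of the weak acid CH3CH(OH)COOH.
Kb = Kw/Ka = 1.0×10^-14 / 1.4 × 10^-4 = 7.14 × 10^-11
Kb = [OH-]²/(0.0457 − [OH-]) = 7.14 × 10^-11
Since Kb ≪ C₀, [OH-] ≈ √(Kb·C₀) = 1.81 × 10^-6 M.
pOH = −log(1.81 × 10^-6) = 5.74; pH = 14.00 − 5.74 = 8.26

pH = 8.26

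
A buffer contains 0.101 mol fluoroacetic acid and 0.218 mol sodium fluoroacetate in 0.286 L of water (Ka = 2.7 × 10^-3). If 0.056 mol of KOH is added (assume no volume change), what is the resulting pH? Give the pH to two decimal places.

pH = 3.35

OH- converts FCH2COOH to FCH2COO-: FCH2COOH → 0.045 mol, FCH2COO- → 0.274 mol.
pKa = −log(2.7 × 10^-3) = 2.569
pH = pKa + log([A⁻]/[HA]) = 2.569 + log(0.274/0.045) = 2.569 +0.785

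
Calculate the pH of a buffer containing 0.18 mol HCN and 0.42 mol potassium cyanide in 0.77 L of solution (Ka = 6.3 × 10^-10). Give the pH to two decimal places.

pH = 9.57

pKa = −log(6.3 × 10^-10) = 9.201
pH = pKa + log([A⁻]/[HA]) = 9.201 + log(0.42/0.18)
pH = 9.201 + (+0.368) = 9.57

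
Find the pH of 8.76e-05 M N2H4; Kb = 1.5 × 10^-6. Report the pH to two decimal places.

pH = 9.03

N2H4 + H2O ⇌ N2H5+ + OH-
Kb = [OH-]²/(8.76e-05 − [OH-]) = 1.5 × 10^-6
The 5% rule fails; solving [OH-]² + Kb·[OH-] − Kb·C₀ = 0 exactly:
[OH-] = [−1.5e-06 + √(1.5e-06² + 5.26e-10)]/2 = 1.07 × 10^-5 M
pOH = 4.97, so pH = 14.00 − pOH = 9.03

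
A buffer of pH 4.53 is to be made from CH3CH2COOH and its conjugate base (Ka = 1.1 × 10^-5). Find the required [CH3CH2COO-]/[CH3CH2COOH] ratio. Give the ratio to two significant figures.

pKa = -log(1.1 × 10^-5) = 4.959
pH = pKa + log(r) ⇒ log(r) = 4.53 − 4.959 = -0.429
r = [CH3CH2COO-]/[CH3CH2COOH] = 10^(-0.429) = 0.372

ratio = 0.37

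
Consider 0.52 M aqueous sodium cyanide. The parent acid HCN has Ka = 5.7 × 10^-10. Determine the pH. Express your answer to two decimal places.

pH = 11.48

CN- is the conjugate base of the weak acid HCN.
Kb = Kw/Ka = 1.0×10^-14 / 5.7 × 10^-10 = 1.75 × 10^-5
Let x = [OH-] at equilibrium. Kb = x²/(0.52 − x).
Since Kb ≪ C₀, x ≈ √(Kb·C₀) = 3.02 × 10^-3 M.
Check: 0.58% ionized — well under 5%, approximation valid.
pOH = −log(3.02 × 10^-3) = 2.52; pH = 14.00 − 2.52 = 11.48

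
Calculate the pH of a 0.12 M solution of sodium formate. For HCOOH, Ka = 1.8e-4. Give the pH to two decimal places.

pH = 8.41

HCOO- is the conjugate base of the weak acid HCOOH.
Kb = Kw/Ka = 1.0×10^-14 / 1.8 × 10^-4 = 5.56 × 10^-11
From the ICE table, Kb = x²/(0.12 − x) = 5.56 × 10^-11.
Assume x ≪ 0.12: x ≈ √(5.56 × 10^-11 × 0.12) = 2.58 × 10^-6 M
(x/C₀ = 0.0022% < 5%, so the approximation holds.)
pOH = −log(2.58 × 10^-6) = 5.59; pH = 14.00 − 5.59 = 8.41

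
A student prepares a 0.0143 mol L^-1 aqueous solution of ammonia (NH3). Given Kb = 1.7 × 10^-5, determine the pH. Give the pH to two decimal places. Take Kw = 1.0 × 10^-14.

pH = 10.69

NH3 + H2O ⇌ NH4+ + OH-
Kb = [OH-]²/(0.0143 − [OH-]) = 1.7 × 10^-5
Assume [OH-] ≪ 0.0143: [OH-] ≈ √(1.7 × 10^-5 × 0.0143) = 4.93 × 10^-4 M
Check: 3.4% ionized — well under 5%, approximation valid.
pOH = 3.31, so pH = 14.00 − pOH = 10.69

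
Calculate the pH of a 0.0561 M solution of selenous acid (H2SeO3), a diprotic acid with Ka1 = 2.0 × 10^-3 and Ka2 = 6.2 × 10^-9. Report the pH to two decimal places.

Ka1 ≫ Ka2, so treat the first dissociation as the only significant source of H+.
Ka1 = x²/(0.0561 − x) = 2.0 × 10^-3
Solving the quadratic: x = (−Ka1 + √(Ka1² + 4·Ka1·C₀))/2 = 9.64 × 10^-3 M
pH = −log(9.64 × 10^-3) = 2.02

pH = 2.02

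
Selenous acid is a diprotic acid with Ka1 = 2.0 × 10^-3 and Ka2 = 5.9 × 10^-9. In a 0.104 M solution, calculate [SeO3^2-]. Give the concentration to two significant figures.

5.9 × 10^-9 M

First ionization gives [H+] ≈ [HSeO3-] = 1.35 × 10^-2 M.
Second step: Ka2 = [H+][SeO3^2-]/[HSeO3-] ≈ [SeO3^2-] (since [H+] ≈ [HSeO3-]).
So [SeO3^2-] ≈ Ka2.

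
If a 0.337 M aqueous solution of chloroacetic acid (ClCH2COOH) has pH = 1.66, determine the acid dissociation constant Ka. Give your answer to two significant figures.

Ka = 1.5 × 10^-3

[H+] = 10^(-1.66) = 2.19 × 10^-2 M
At equilibrium [HA] = 0.337 − 2.19 × 10^-2 = 3.15 × 10^-1 M
Ka = [H+][A-]/[HA] = (2.19 × 10^-2)² / 3.15 × 10^-1 = 1.5 × 10^-3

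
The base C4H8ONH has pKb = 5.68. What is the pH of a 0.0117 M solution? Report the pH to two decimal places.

C4H8ONH + H2O ⇌ C4H8ONH2+ + OH-
Kb = 10^(−5.68) = 2.09 × 10^-6
From the ICE table, Kb = [OH-]²/(0.0117 − [OH-]) = 2.09 × 10^-6.
Since Kb ≪ C₀, [OH-] ≈ √(Kb·C₀) = 1.56 × 10^-4 M.
pOH = −log(1.56 × 10^-4) = 3.81; pH = 14.00 − 3.81 = 10.19

pH = 10.19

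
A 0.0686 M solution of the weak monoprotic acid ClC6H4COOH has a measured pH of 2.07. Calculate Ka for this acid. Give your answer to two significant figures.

Ka = 1.2 × 10^-3

[H+] = 10^(-2.07) = 8.51 × 10^-3 M
At equilibrium [HA] = 0.0686 − 8.51 × 10^-3 = 6.01 × 10^-2 M
Ka = [H+][A-]/[HA] = (8.51 × 10^-3)² / 6.01 × 10^-2 = 1.2 × 10^-3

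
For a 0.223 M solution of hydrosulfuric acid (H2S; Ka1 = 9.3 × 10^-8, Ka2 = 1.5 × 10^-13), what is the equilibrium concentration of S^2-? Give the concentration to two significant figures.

First ionization gives [H+] ≈ [HS-] = 1.44 × 10^-4 M.
Second step: Ka2 = [H+][S^2-]/[HS-] ≈ [S^2-] (since [H+] ≈ [HS-]).
So [S^2-] ≈ Ka2.

1.5 × 10^-13 M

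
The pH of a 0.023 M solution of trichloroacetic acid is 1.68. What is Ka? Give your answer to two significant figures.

Ka = 2.1 × 10^-1

[H+] = 10^(-1.68) = 2.09 × 10^-2 M
At equilibrium [HA] = 0.023 − 2.09 × 10^-2 = 2.10 × 10^-3 M
Ka = [H+][A-]/[HA] = (2.09 × 10^-2)² / 2.10 × 10^-3 = 2.1 × 10^-1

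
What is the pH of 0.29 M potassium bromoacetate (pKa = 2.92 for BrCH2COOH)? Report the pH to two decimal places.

pH = 8.19

BrCH2COO- is the conjugate base of the weak acid BrCH2COOH.
Ka = 10^(−2.92) = 1.20 × 10^-3
Kb = Kw/Ka = 1.0×10^-14 / 1.20 × 10^-3 = 8.33 × 10^-12
From the ICE table, Kb = [OH-]²/(0.29 − [OH-]) = 8.33 × 10^-12.
Since Kb ≪ C₀, [OH-] ≈ √(Kb·C₀) = 1.55 × 10^-6 M.
Check: 0.00054% ionized — well under 5%, approximation valid.
pOH = −log(1.55 × 10^-6) = 5.81; pH = 14.00 − 5.81 = 8.19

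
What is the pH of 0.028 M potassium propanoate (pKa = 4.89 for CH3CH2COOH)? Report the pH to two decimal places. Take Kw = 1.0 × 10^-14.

CH3CH2COO- is the conjugate base of the weak acid CH3CH2COOH.
Ka = 10^(−4.89) = 1.29 × 10^-5
Kb = Kw/Ka = 1.0×10^-14 / 1.29 × 10^-5 = 7.75 × 10^-10
Kb = [OH-]²/(0.028 − [OH-]) = 7.75 × 10^-10
Since Kb ≪ C₀, [OH-] ≈ √(Kb·C₀) = 4.66 × 10^-6 M.
([OH-]/C₀ = 0.017% < 5%, so the approximation holds.)
pOH = −log(4.66 × 10^-6) = 5.33; pH = 14.00 − 5.33 = 8.67

pH = 8.67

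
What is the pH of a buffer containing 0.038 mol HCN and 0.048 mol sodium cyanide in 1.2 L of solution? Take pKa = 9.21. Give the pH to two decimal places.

pH = 9.31

Henderson–Hasselbalch: pH = pKa + log([CN-]/[HCN]) = 9.21 + log(0.048/0.038)
pH = 9.21 + (+0.101) = 9.31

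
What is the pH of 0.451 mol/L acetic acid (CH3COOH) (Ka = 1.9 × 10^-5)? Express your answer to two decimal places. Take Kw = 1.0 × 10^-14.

CH3COOH ⇌ CH3COO- + H+
From the ICE table, Ka = [H+]²/(0.451 − [H+]) = 1.9 × 10^-5.
Assume [H+] ≪ 0.451: [H+] ≈ √(1.9 × 10^-5 × 0.451) = 2.93 × 10^-3 M
pH = −log(2.93 × 10^-3) = 2.53

pH = 2.53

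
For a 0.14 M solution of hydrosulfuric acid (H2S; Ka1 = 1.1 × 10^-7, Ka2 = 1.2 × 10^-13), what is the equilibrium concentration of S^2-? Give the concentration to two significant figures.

First ionization gives [H+] ≈ [HS-] = 1.24 × 10^-4 M.
Second step: Ka2 = [H+][S^2-]/[HS-] ≈ [S^2-] (since [H+] ≈ [HS-]).
So [S^2-] ≈ Ka2.

1.2 × 10^-13 M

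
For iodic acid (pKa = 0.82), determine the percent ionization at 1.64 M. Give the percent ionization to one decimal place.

HIO3 ⇌ IO3- + H+; let x = [H+] at equilibrium.
Ka = 10^(−0.82) = 1.51 × 10^-1
Ka = x²/(C₀ − x); solving the quadratic gives x = 4.28 × 10^-1 M.
Fraction ionized = 4.28 × 10^-1 / 1.64 = 0.2610 → 26.1%

26.1%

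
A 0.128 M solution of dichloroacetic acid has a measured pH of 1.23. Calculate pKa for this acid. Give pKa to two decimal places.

pKa = 1.30

[H+] = 10^(-1.23) = 5.89 × 10^-2 M
At equilibrium [HA] = 0.128 − 5.89 × 10^-2 = 6.91 × 10^-2 M
Ka = [H+][A-]/[HA] = (5.89 × 10^-2)² / 6.91 × 10^-2 = 5.02 × 10^-2
pKa = -log(5.02 × 10^-2) = 1.30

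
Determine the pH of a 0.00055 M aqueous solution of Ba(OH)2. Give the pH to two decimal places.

pH = 11.04

Ba(OH)2 is a strong base (each formula unit releases 2 OH-); [OH-] = 0.0011 M.
pOH = -log(0.0011) = 2.96
pH = 14.00 - 2.96 = 11.04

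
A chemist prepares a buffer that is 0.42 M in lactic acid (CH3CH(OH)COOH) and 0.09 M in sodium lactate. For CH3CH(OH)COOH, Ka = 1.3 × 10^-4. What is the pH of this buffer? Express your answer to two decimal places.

pH = 3.22

pKa = −log(1.3 × 10^-4) = 3.886
Using pH = pKa + log([base]/[acid]) with [base]/[acid] = 0.09/0.42:
pH = 3.886 + (-0.669) = 3.22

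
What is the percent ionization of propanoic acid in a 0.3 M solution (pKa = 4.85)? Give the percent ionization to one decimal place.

CH3CH2COOH ⇌ CH3CH2COO- + H+; let x = [H+] at equilibrium.
Ka = 10^(−4.85) = 1.41 × 10^-5
x ≈ √(Ka·C₀) = √(1.41 × 10^-5 × 0.3) = 2.06 × 10^-3 M
% ionization = x/C₀ × 100% = 2.06 × 10^-3/0.3 × 100% = 0.7%

0.7%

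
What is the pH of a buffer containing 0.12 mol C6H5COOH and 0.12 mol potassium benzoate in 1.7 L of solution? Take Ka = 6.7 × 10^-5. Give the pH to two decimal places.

pH = 4.17

pKa = −log(6.7 × 10^-5) = 4.174
Using pH = pKa + log([base]/[acid]) with [base]/[acid] = 0.12/0.12:
pH = 4.174 + (+0.000) = 4.17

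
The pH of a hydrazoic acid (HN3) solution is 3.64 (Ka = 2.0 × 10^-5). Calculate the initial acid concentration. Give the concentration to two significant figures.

C₀ = 2.9 × 10^-3 M

[H+] = 10^(-3.64) = 2.29 × 10^-4 M = x
Ka = x²/(C₀ − x) ⇒ C₀ = x + x²/Ka
C₀ = 2.29 × 10^-4 + (2.29 × 10^-4)²/(2.0 × 10^-5) = 2.85 × 10^-3 M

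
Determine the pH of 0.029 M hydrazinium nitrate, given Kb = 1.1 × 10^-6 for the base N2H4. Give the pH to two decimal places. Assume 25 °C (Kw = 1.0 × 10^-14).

N2H5+ is the conjugate acid of the weak base N2H4.
Ka = Kw/Kb = 1.0×10^-14 / 1.1 × 10^-6 = 9.09 × 10^-9
From the ICE table, Ka = x²/(0.029 − x) = 9.09 × 10^-9.
Assume x ≪ 0.029: x ≈ √(9.09 × 10^-9 × 0.029) = 1.62 × 10^-5 M
Check: 0.056% ionized — well under 5%, approximation valid.
pH = −log[H+] = −log(1.62 × 10^-5) = 4.79

pH = 4.79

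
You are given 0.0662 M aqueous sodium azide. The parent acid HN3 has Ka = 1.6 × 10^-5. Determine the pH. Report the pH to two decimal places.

pH = 8.81

N3- is the conjugate base of the weak acid HN3.
Kb = Kw/Ka = 1.0×10^-14 / 1.6 × 10^-5 = 6.25 × 10^-10
Let x = [OH-] at equilibrium. Kb = x²/(0.0662 − x).
Neglecting x in the denominator: x = √(6.25 × 10^-10 × 0.0662) = 6.43 × 10^-6 M
pOH = −log(6.43 × 10^-6) = 5.19; pH = 14.00 − 5.19 = 8.81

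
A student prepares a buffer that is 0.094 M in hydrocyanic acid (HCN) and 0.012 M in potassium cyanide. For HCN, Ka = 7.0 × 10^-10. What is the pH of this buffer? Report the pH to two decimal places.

pH = 8.26

pKa = −log(7.0 × 10^-10) = 9.155
Henderson–Hasselbalch: pH = pKa + log([CN-]/[HCN]) = 9.155 + log(0.012/0.094)
pH = 9.155 + (-0.894) = 8.26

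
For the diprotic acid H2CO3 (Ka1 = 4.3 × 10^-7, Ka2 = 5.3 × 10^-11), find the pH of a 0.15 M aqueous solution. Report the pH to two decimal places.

Ka1 ≫ Ka2, so treat the first dissociation as the only significant source of H+.
Ka1 = x²/(0.15 − x) = 4.3 × 10^-7
x ≈ √(4.3 × 10^-7 × 0.15) = 2.54 × 10^-4 M
pH = −log(2.54 × 10^-4) = 3.60

pH = 3.60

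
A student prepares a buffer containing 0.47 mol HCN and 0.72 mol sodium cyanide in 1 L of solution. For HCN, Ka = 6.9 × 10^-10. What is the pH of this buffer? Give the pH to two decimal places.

pH = 9.35

pKa = −log(6.9 × 10^-10) = 9.161
pH = pKa + log([A⁻]/[HA]) = 9.161 + log(0.72/0.47)
pH = 9.161 + (+0.185) = 9.35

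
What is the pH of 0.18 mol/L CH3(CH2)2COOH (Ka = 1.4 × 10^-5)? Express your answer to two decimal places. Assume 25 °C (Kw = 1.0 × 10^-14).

pH = 2.80

CH3(CH2)2COOH ⇌ CH3(CH2)2COO- + H+
Let x = [H+] at equilibrium. Ka = x²/(0.18 − x).
Neglecting x in the denominator: x = √(1.4 × 10^-5 × 0.18) = 1.59 × 10^-3 M
pH = −log[H+] = −log(1.59 × 10^-3) = 2.80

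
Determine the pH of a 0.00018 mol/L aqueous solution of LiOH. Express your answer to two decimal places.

LiOH is a strong base; [OH-] = 0.00018 M.
pOH = -log(0.00018) = 3.74
pH = 14.00 - 3.74 = 10.26

pH = 10.26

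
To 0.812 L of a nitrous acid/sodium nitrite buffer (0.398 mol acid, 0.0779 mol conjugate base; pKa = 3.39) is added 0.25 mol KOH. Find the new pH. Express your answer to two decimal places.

OH- converts HNO2 to NO2-: HNO2 → 0.148 mol, NO2- → 0.328 mol.
Henderson–Hasselbalch with mole ratio 0.328/0.148: pH = 3.39 + (+0.346)

pH = 3.74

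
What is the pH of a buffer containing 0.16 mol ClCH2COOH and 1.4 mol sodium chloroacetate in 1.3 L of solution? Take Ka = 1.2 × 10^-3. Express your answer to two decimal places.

pH = 3.86

pKa = −log(1.2 × 10^-3) = 2.921
Henderson–Hasselbalch: pH = pKa + log([ClCH2COO-]/[ClCH2COOH]) = 2.921 + log(1.4/0.16)
pH = 2.921 + (+0.942) = 3.86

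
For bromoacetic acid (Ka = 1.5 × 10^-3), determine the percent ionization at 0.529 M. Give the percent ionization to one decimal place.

5.2%

BrCH2COOH ⇌ BrCH2COO- + H+; let x = [H+] at equilibrium.
Ka = x²/(C₀ − x); solving the quadratic gives x = 2.74 × 10^-2 M.
Fraction ionized = 2.74 × 10^-2 / 0.529 = 0.0518 → 5.2%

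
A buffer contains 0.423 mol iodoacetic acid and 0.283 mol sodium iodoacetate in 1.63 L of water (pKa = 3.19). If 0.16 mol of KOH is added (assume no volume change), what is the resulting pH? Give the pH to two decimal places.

pH = 3.42

After neutralization: n(ICH2COOH) = 0.263 mol, n(ICH2COO-) = 0.443 mol.
Henderson–Hasselbalch with mole ratio 0.443/0.263: pH = 3.19 + (+0.226)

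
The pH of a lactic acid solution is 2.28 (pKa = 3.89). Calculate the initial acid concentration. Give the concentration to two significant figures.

[H+] = 10^(-2.28) = 5.25 × 10^-3 M = x
Ka = 10^(−3.89) = 1.29 × 10^-4
Ka = x²/(C₀ − x) ⇒ C₀ = x + x²/Ka
C₀ = 5.25 × 10^-3 + (5.25 × 10^-3)²/(1.29 × 10^-4) = 2.19 × 10^-1 M

C₀ = 2.2 × 10^-1 M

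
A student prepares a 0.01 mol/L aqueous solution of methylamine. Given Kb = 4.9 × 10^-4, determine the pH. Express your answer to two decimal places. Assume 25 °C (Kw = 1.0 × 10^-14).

CH3NH2 + H2O ⇌ CH3NH3+ + OH-
From the ICE table, Kb = [OH-]²/(0.01 − [OH-]) = 4.9 × 10^-4.
The 5% rule fails; solving [OH-]² + Kb·[OH-] − Kb·C₀ = 0 exactly:
[OH-] = (−Kb + √(Kb² + 4·Kb·C₀))/2 = 1.98 × 10^-3 M
pOH = −log(1.98 × 10^-3) = 2.70; pH = 14.00 − 2.70 = 11.30

pH = 11.30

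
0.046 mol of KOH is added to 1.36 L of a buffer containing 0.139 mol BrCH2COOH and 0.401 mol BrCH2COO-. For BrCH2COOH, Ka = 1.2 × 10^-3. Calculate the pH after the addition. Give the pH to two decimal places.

pH = 3.60

After neutralization: n(BrCH2COOH) = 0.093 mol, n(BrCH2COO-) = 0.447 mol.
pKa = −log(1.2 × 10^-3) = 2.921
pH = pKa + log(n_BrCH2COO-/n_BrCH2COOH) = 2.921 + log(0.447/0.093) = 2.921 + (+0.682)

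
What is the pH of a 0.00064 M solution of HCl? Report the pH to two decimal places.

HCl is a strong acid and dissociates completely, so [H+] = 0.00064 M.
pH = -log(0.00064) = 3.19

pH = 3.19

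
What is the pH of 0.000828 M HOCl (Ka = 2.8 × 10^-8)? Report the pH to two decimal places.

HOCl ⇌ OCl- + H+
From the ICE table, Ka = x²/(0.000828 − x) = 2.8 × 10^-8.
Assume x ≪ 0.000828: x ≈ √(2.8 × 10^-8 × 0.000828) = 4.81 × 10^-6 M
pH = −log(4.81 × 10^-6) = 5.32

pH = 5.32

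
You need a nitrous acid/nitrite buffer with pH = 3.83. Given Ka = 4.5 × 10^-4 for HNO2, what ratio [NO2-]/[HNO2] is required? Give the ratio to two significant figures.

pKa = -log(4.5 × 10^-4) = 3.347
pH = pKa + log(r) ⇒ log(r) = 3.83 − 3.347 = +0.483
r = [NO2-]/[HNO2] = 10^(+0.483) = 3.04

ratio = 3.0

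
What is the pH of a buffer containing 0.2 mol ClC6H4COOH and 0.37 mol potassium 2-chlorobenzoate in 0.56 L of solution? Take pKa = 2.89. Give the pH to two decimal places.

Henderson–Hasselbalch: pH = pKa + log([ClC6H4COO-]/[ClC6H4COOH]) = 2.89 + log(0.37/0.2)
pH = 2.89 + (+0.267) = 3.16

pH = 3.16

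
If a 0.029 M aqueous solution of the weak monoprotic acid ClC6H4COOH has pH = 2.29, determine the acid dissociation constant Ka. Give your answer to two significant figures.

Ka = 1.1 × 10^-3

[H+] = 10^(-2.29) = 5.13 × 10^-3 M
At equilibrium [HA] = 0.029 − 5.13 × 10^-3 = 2.39 × 10^-2 M
Ka = [H+][A-]/[HA] = (5.13 × 10^-3)² / 2.39 × 10^-2 = 1.1 × 10^-3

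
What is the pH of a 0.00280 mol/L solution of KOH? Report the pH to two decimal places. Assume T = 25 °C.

KOH is a strong base; [OH-] = 0.0028 M.
pOH = -log(0.0028) = 2.55
pH = 14.00 - 2.55 = 11.45

pH = 11.45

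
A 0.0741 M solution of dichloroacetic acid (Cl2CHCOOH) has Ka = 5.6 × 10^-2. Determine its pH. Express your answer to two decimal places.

pH = 1.37

Cl2CHCOOH ⇌ Cl2CHCOO- + H+
Ka = [H+]²/(0.0741 − [H+]) = 5.6 × 10^-2
Here C₀/Ka ≈ 1.32, so the small-[H+] approximation fails. Use the quadratic:
[H+] = [−0.056 + √(0.056² + 0.0166)]/2 = 4.22 × 10^-2 M
pH = −log(4.22 × 10^-2) = 1.37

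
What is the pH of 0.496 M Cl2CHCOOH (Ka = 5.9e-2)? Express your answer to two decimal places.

pH = 0.84

Cl2CHCOOH ⇌ Cl2CHCOO- + H+
Let x = [H+] at equilibrium. Ka = x²/(0.496 − x).
The 5% rule fails; solving x² + Ka·x − Ka·C₀ = 0 exactly:
x = (−Ka + √(Ka² + 4·Ka·C₀))/2 = 1.44 × 10^-1 M
pH = −log[H+] = −log(1.44 × 10^-1) = 0.84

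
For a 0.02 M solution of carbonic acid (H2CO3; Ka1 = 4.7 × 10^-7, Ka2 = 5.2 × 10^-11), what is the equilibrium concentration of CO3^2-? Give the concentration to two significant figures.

First ionization gives [H+] ≈ [HCO3-] = 9.70 × 10^-5 M.
Second step: Ka2 = [H+][CO3^2-]/[HCO3-] ≈ [CO3^2-] (since [H+] ≈ [HCO3-]).
So [CO3^2-] ≈ Ka2.

5.2 × 10^-11 M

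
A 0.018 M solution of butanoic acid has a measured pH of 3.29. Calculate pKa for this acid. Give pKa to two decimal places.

[H+] = 10^(-3.29) = 5.13 × 10^-4 M
At equilibrium [HA] = 0.018 − 5.13 × 10^-4 = 1.75 × 10^-2 M
Ka = [H+][A-]/[HA] = (5.13 × 10^-4)² / 1.75 × 10^-2 = 1.50 × 10^-5
pKa = -log(1.50 × 10^-5) = 4.82

pKa = 4.82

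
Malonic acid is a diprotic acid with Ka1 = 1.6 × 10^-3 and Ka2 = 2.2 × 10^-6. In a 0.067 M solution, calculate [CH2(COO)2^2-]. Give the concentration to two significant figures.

2.2 × 10^-6 M

First ionization gives [H+] ≈ [CH2(COOH)COO-] = 9.58 × 10^-3 M.
Second step: Ka2 = [H+][CH2(COO)2^2-]/[CH2(COOH)COO-] ≈ [CH2(COO)2^2-] (since [H+] ≈ [CH2(COOH)COO-]).
So [CH2(COO)2^2-] ≈ Ka2.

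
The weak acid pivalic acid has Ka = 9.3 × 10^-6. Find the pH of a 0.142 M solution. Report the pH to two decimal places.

pH = 2.94

(CH3)3CCOOH ⇌ (CH3)3CCOO- + H+
From the ICE table, Ka = [H+]²/(0.142 − [H+]) = 9.3 × 10^-6.
Since Ka ≪ C₀, [H+] ≈ √(Ka·C₀) = 1.15 × 10^-3 M.
pH = −log(1.15 × 10^-3) = 2.94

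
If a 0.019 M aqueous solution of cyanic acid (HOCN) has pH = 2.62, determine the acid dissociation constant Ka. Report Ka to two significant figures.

Ka = 3.5 × 10^-4

[H+] = 10^(-2.62) = 2.40 × 10^-3 M
At equilibrium [HA] = 0.019 − 2.40 × 10^-3 = 1.66 × 10^-2 M
Ka = [H+][A-]/[HA] = (2.40 × 10^-3)² / 1.66 × 10^-2 = 3.5 × 10^-4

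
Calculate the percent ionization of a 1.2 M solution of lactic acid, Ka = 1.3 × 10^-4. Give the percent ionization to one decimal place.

1.0%

CH3CH(OH)COOH ⇌ CH3CH(OH)COO- + H+; let x = [H+] at equilibrium.
x ≈ √(Ka·C₀) = √(1.3 × 10^-4 × 1.2) = 1.25 × 10^-2 M
Fraction ionized = 1.25 × 10^-2 / 1.2 = 0.0104 → 1.0%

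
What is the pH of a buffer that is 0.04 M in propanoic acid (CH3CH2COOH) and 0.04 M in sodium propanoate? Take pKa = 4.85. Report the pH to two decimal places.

Using pH = pKa + log([base]/[acid]) with [base]/[acid] = 0.04/0.04:
pH = 4.85 + (+0.000) = 4.85

pH = 4.85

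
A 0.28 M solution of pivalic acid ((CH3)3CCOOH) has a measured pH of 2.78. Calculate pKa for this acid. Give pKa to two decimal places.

pKa = 5.00

[H+] = 10^(-2.78) = 1.66 × 10^-3 M
At equilibrium [HA] = 0.28 − 1.66 × 10^-3 = 2.78 × 10^-1 M
Ka = [H+][A-]/[HA] = (1.66 × 10^-3)² / 2.78 × 10^-1 = 9.91 × 10^-6
pKa = -log(9.91 × 10^-6) = 5.00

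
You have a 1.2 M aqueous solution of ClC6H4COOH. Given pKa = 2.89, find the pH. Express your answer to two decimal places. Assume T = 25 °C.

ClC6H4COOH ⇌ ClC6H4COO- + H+
Ka = 10^(−2.89) = 1.29 × 10^-3
Ka = x²/(1.2 − x) = 1.29 × 10^-3
Assume x ≪ 1.2: x ≈ √(1.29 × 10^-3 × 1.2) = 3.93 × 10^-2 M
pH = −log(3.93 × 10^-2) = 1.41

pH = 1.41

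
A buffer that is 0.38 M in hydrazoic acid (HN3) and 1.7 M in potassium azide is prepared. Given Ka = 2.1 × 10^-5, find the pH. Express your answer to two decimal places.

pH = 5.33

pKa = −log(2.1 × 10^-5) = 4.678
pH = pKa + log([A⁻]/[HA]) = 4.678 + log(1.7/0.38)
pH = 4.678 + (+0.651) = 5.33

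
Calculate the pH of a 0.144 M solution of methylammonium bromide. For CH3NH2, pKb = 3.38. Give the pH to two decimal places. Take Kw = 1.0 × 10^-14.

CH3NH3+ is the conjugate acid of the weak base CH3NH2.
Kb = 10^(−3.38) = 4.17 × 10^-4
Ka = Kw/Kb = 1.0×10^-14 / 4.17 × 10^-4 = 2.40 × 10^-11
Ka = x²/(0.144 − x) = 2.40 × 10^-11
Neglecting x in the denominator: x = √(2.40 × 10^-11 × 0.144) = 1.86 × 10^-6 M
pH = −log[H+] = −log(1.86 × 10^-6) = 5.73

pH = 5.73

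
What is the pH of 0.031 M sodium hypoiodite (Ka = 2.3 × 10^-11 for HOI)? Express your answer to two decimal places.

pH = 11.54

OI- is the conjugate base of the weak acid HOI.
Kb = Kw/Ka = 1.0×10^-14 / 2.3 × 10^-11 = 4.35 × 10^-4
From the ICE table, Kb = x²/(0.031 − x) = 4.35 × 10^-4.
x is not negligible relative to C₀; solve x² + 0.000435·x − 1.35e-05 = 0.
x = (−Kb + √(Kb² + 4·Kb·C₀))/2 = 3.46 × 10^-3 M
pOH = 2.46, so pH = 14.00 − pOH = 11.54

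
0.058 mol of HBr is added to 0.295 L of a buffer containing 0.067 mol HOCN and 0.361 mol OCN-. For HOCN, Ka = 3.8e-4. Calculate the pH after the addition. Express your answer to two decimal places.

pH = 3.80

Added H+ converts OCN- to HOCN: HOCN → 0.125 mol, OCN- → 0.303 mol.
pKa = −log(3.8 × 10^-4) = 3.420
Henderson–Hasselbalch with mole ratio 0.303/0.125: pH = 3.420 + (+0.385)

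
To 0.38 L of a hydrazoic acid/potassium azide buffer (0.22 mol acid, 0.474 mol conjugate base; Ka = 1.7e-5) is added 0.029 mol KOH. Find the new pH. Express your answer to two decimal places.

After neutralization: n(HN3) = 0.191 mol, n(N3-) = 0.503 mol.
pKa = −log(1.7 × 10^-5) = 4.770
Henderson–Hasselbalch with mole ratio 0.503/0.191: pH = 4.770 + (+0.421)

pH = 5.19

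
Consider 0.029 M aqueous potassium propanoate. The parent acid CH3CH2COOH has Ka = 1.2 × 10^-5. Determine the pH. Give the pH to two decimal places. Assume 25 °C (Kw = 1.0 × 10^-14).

CH3CH2COO- is the conjugate base of the weak acid CH3CH2COOH.
Kb = Kw/Ka = 1.0×10^-14 / 1.2 × 10^-5 = 8.33 × 10^-10
From the ICE table, Kb = x²/(0.029 − x) = 8.33 × 10^-10.
Neglecting x in the denominator: x = √(8.33 × 10^-10 × 0.029) = 4.91 × 10^-6 M
(x/C₀ = 0.017% < 5%, so the approximation holds.)
pOH = −log(4.91 × 10^-6) = 5.31; pH = 14.00 − 5.31 = 8.69

pH = 8.69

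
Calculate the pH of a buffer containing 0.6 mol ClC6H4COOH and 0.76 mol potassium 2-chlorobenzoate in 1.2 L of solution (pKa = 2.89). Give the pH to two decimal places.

pH = 2.99

pH = pKa + log([A⁻]/[HA]) = 2.89 + log(0.76/0.6)
pH = 2.89 + (+0.103) = 2.99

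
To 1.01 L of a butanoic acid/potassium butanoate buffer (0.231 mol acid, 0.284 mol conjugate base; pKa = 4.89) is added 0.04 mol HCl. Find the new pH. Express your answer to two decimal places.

Added H+ converts CH3(CH2)2COO- to CH3(CH2)2COOH: CH3(CH2)2COOH → 0.271 mol, CH3(CH2)2COO- → 0.244 mol.
Henderson–Hasselbalch with mole ratio 0.244/0.271: pH = 4.89 + (-0.046)

pH = 4.84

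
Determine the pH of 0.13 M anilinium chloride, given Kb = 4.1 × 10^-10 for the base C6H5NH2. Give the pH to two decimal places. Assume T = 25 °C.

pH = 2.75

C6H5NH3+ is the conjugate acid of the weak base C6H5NH2.
Ka = Kw/Kb = 1.0×10^-14 / 4.1 × 10^-10 = 2.44 × 10^-5
Ka = x²/(0.13 − x) = 2.44 × 10^-5
Since Ka ≪ C₀, x ≈ √(Ka·C₀) = 1.78 × 10^-3 M.
Check: 1.4% ionized — well under 5%, approximation valid.
pH = −log(1.78 × 10^-3) = 2.75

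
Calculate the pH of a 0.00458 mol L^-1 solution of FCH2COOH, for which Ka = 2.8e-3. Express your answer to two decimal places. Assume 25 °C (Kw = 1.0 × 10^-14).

pH = 2.61

FCH2COOH ⇌ FCH2COO- + H+
Let x = [H+] at equilibrium. Ka = x²/(0.00458 − x).
Here C₀/Ka ≈ 1.64, so the small-x approximation fails. Use the quadratic:
x = [−0.0028 + √(0.0028² + 5.13e-05)]/2 = 2.44 × 10^-3 M
pH = −log(2.44 × 10^-3) = 2.61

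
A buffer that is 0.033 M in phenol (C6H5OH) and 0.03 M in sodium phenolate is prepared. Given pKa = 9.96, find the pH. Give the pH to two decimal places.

pH = 9.92

pH = pKa + log([A⁻]/[HA]) = 9.96 + log(0.03/0.033)
pH = 9.96 + (-0.041) = 9.92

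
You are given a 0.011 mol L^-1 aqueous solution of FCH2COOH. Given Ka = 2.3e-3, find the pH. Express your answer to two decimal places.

FCH2COOH ⇌ FCH2COO- + H+
From the ICE table, Ka = [H+]²/(0.011 − [H+]) = 2.3 × 10^-3.
Here C₀/Ka ≈ 4.78, so the small-[H+] approximation fails. Use the quadratic:
[H+] = [−0.0023 + √(0.0023² + 0.000101)]/2 = 4.01 × 10^-3 M
pH = −log[H+] = −log(4.01 × 10^-3) = 2.40

pH = 2.40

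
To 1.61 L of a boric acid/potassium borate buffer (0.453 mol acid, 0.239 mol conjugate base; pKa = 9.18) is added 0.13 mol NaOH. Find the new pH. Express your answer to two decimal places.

pH = 9.24

OH- converts B(OH)3 to B(OH)4-: B(OH)3 → 0.323 mol, B(OH)4- → 0.369 mol.
pH = pKa + log(n_B(OH)4-/n_B(OH)3) = 9.18 + log(0.369/0.323) = 9.18 + (+0.058)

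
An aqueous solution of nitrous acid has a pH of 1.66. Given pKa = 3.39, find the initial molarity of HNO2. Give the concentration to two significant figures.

[H+] = 10^(-1.66) = 2.19 × 10^-2 M = x
Ka = 10^(−3.39) = 4.07 × 10^-4
Ka = x²/(C₀ − x) ⇒ C₀ = x + x²/Ka
C₀ = 2.19 × 10^-2 + (2.19 × 10^-2)²/(4.07 × 10^-4) = 1.20 M

C₀ = 1.2 M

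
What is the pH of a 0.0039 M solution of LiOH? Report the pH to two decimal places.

pH = 11.59

LiOH is a strong base; [OH-] = 0.0039 M.
pOH = -log(0.0039) = 2.41
pH = 14.00 - 2.41 = 11.59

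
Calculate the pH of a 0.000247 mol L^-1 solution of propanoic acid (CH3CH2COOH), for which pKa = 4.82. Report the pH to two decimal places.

CH3CH2COOH ⇌ CH3CH2COO- + H+
Ka = 10^(−4.82) = 1.51 × 10^-5
Ka = [H+]²/(0.000247 − [H+]) = 1.51 × 10^-5
Here C₀/Ka ≈ 16.4, so the small-[H+] approximation fails. Use the quadratic:
[H+] = [−1.51e-05 + √(1.51e-05² + 1.49e-08)]/2 = 5.40 × 10^-5 M
pH = −log[H+] = −log(5.40 × 10^-5) = 4.27

pH = 4.27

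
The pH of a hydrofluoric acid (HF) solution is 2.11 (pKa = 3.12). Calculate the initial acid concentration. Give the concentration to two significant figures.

C₀ = 8.7 × 10^-2 M

[H+] = 10^(-2.11) = 7.76 × 10^-3 M = x
Ka = 10^(−3.12) = 7.59 × 10^-4
Ka = x²/(C₀ − x) ⇒ C₀ = x + x²/Ka
C₀ = 7.76 × 10^-3 + (7.76 × 10^-3)²/(7.59 × 10^-4) = 8.71 × 10^-2 M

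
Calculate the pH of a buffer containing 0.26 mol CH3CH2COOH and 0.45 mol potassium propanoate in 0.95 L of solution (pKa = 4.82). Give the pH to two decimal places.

pH = 5.06

Henderson–Hasselbalch: pH = pKa + log([CH3CH2COO-]/[CH3CH2COOH]) = 4.82 + log(0.45/0.26)
pH = 4.82 + (+0.238) = 5.06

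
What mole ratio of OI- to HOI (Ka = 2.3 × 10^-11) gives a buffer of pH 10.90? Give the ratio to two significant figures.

pKa = -log(2.3 × 10^-11) = 10.638
pH = pKa + log(r) ⇒ log(r) = 10.90 − 10.638 = +0.262
r = [OI-]/[HOI] = 10^(+0.262) = 1.83

ratio = 1.8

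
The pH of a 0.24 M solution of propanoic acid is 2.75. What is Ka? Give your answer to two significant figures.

[H+] = 10^(-2.75) = 1.78 × 10^-3 M
At equilibrium [HA] = 0.24 − 1.78 × 10^-3 = 2.38 × 10^-1 M
Ka = [H+][A-]/[HA] = (1.78 × 10^-3)² / 2.38 × 10^-1 = 1.3 × 10^-5

Ka = 1.3 × 10^-5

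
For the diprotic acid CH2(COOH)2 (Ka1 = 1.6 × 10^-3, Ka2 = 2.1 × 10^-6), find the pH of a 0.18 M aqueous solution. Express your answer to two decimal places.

Ka1 ≫ Ka2, so treat the first dissociation as the only significant source of H+.
Ka1 = x²/(0.18 − x) = 1.6 × 10^-3
Solving the quadratic: x = (−Ka1 + √(Ka1² + 4·Ka1·C₀))/2 = 1.62 × 10^-2 M
pH = −log(1.62 × 10^-2) = 1.79

pH = 1.79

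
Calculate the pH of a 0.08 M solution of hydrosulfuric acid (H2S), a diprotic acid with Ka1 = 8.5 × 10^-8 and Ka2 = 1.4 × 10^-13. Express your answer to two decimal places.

Since Ka1 ≫ Ka2, the first ionization dominates [H+].
Ka1 = x²/(0.08 − x) = 8.5 × 10^-8
x ≈ √(8.5 × 10^-8 × 0.08) = 8.25 × 10^-5 M
pH = −log(8.25 × 10^-5) = 4.08

pH = 4.08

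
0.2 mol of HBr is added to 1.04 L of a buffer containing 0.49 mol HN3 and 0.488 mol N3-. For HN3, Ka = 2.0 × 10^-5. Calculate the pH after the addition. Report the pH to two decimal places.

After neutralization: n(HN3) = 0.69 mol, n(N3-) = 0.288 mol.
pKa = −log(2.0 × 10^-5) = 4.699
Henderson–Hasselbalch with mole ratio 0.288/0.69: pH = 4.699 + (-0.379)

pH = 4.32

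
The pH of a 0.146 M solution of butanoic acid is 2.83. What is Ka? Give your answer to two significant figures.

Ka = 1.5 × 10^-5

[H+] = 10^(-2.83) = 1.48 × 10^-3 M
At equilibrium [HA] = 0.146 − 1.48 × 10^-3 = 1.45 × 10^-1 M
Ka = [H+][A-]/[HA] = (1.48 × 10^-3)² / 1.45 × 10^-1 = 1.5 × 10^-5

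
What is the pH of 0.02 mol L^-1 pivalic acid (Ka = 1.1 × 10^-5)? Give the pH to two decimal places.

pH = 3.33

(CH3)3CCOOH ⇌ (CH3)3CCOO- + H+
From the ICE table, Ka = [H+]²/(0.02 − [H+]) = 1.1 × 10^-5.
Since Ka ≪ C₀, [H+] ≈ √(Ka·C₀) = 4.69 × 10^-4 M.
Check: 2.3% ionized — well under 5%, approximation valid.
pH = −log[H+] = −log(4.69 × 10^-4) = 3.33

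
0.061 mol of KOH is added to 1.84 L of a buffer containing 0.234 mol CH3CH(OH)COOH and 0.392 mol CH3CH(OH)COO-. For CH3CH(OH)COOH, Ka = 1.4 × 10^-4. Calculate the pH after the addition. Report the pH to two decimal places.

pH = 4.27

After neutralization: n(CH3CH(OH)COOH) = 0.173 mol, n(CH3CH(OH)COO-) = 0.453 mol.
pKa = −log(1.4 × 10^-4) = 3.854
pH = pKa + log(n_CH3CH(OH)COO-/n_CH3CH(OH)COOH) = 3.854 + log(0.453/0.173) = 3.854 + (+0.418)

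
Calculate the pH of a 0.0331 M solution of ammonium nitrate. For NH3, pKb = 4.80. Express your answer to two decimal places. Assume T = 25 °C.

NH4+ is the conjugate acid of the weak base NH3.
Kb = 10^(−4.80) = 1.58 × 10^-5
Ka = Kw/Kb = 1.0×10^-14 / 1.58 × 10^-5 = 6.33 × 10^-10
Ka = [H+]²/(0.0331 − [H+]) = 6.33 × 10^-10
Neglecting [H+] in the denominator: [H+] = √(6.33 × 10^-10 × 0.0331) = 4.58 × 10^-6 M
pH = −log(4.58 × 10^-6) = 5.34

pH = 5.34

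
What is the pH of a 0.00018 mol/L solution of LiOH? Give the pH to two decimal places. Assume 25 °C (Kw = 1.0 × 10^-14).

LiOH is a strong base; [OH-] = 0.00018 M.
pOH = -log(0.00018) = 3.74
pH = 14.00 - 3.74 = 10.26

pH = 10.26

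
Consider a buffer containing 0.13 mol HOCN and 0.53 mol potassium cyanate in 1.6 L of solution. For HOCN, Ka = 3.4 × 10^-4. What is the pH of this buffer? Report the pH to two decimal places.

pH = 4.08

pKa = −log(3.4 × 10^-4) = 3.469
pH = pKa + log([A⁻]/[HA]) = 3.469 + log(0.53/0.13)
pH = 3.469 + (+0.610) = 4.08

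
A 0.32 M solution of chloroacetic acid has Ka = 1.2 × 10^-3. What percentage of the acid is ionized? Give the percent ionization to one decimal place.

5.9%

ClCH2COOH ⇌ ClCH2COO- + H+; let x = [H+] at equilibrium.
Ka = x²/(C₀ − x); solving the quadratic gives x = 1.90 × 10^-2 M.
Fraction ionized = 1.90 × 10^-2 / 0.32 = 0.0594 → 5.9%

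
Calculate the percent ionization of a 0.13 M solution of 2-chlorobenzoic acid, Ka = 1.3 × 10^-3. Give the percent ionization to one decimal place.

9.5%

ClC6H4COOH ⇌ ClC6H4COO- + H+; let x = [H+] at equilibrium.
Ka = x²/(C₀ − x); solving the quadratic gives x = 1.24 × 10^-2 M.
% ionization = x/C₀ × 100% = 1.24 × 10^-2/0.13 × 100% = 9.5%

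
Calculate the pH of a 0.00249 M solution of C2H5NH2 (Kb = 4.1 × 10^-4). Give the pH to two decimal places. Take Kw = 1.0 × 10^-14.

C2H5NH2 + H2O ⇌ C2H5NH3+ + OH-
From the ICE table, Kb = [OH-]²/(0.00249 − [OH-]) = 4.1 × 10^-4.
[OH-] is not negligible relative to C₀; solve [OH-]² + 0.00041·[OH-] − 1.02e-06 = 0.
[OH-] = (−Kb + √(Kb² + 4·Kb·C₀))/2 = 8.26 × 10^-4 M
pOH = 3.08, so pH = 14.00 − pOH = 10.92

pH = 10.92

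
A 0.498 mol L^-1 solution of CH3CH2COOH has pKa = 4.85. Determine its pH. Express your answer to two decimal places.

CH3CH2COOH ⇌ CH3CH2COO- + H+
Ka = 10^(−4.85) = 1.41 × 10^-5
Let x = [H+] at equilibrium. Ka = x²/(0.498 − x).
Neglecting x in the denominator: x = √(1.41 × 10^-5 × 0.498) = 2.65 × 10^-3 M
pH = −log(2.65 × 10^-3) = 2.58

pH = 2.58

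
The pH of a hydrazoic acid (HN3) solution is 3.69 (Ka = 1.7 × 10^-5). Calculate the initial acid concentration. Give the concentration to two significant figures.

C₀ = 2.7 × 10^-3 M

[H+] = 10^(-3.69) = 2.04 × 10^-4 M = x
Ka = x²/(C₀ − x) ⇒ C₀ = x + x²/Ka
C₀ = 2.04 × 10^-4 + (2.04 × 10^-4)²/(1.7 × 10^-5) = 2.65 × 10^-3 M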